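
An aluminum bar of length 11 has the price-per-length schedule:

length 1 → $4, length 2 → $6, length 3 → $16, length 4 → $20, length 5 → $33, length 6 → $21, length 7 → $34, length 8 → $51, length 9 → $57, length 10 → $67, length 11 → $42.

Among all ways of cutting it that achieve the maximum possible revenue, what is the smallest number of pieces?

2

Consider every possible first cut. r[k] is the best of p[i]+r[k−i] over all sellable i≤k.
r[1] = 4
r[2] = max(4+4, 6+0) = 8
r[3] = max(4+8, 6+4, 16+0) = 16
r[4] = max(4+16, 6+8, 16+4, 20+0) = 20
r[5] = max(4+20, 6+16, 16+8, 20+4, 33+0) = 33
r[6] = max(4+33, 6+20, 16+16, 20+8, 33+4, 21+0) = 37
r[7] = max(4+37, 6+33, 16+20, …, 21+4, 34+0) = 41
r[8] = max(4+41, 6+37, 16+33, …, 34+4, 51+0) = 51
r[9] = max(4+51, 6+41, 16+37, …, 51+4, 57+0) = 57
r[10] = max(4+57, 6+51, 16+41, …, 57+4, 67+0) = 67
r[11] = max(4+67, 6+57, 16+51, …, 67+4, 42+0) = 71
Maximum revenue is $71.
Now minimize piece count subject to staying optimal: for each k, pieces[k] = 1 + min over i with p[i]+r[k−i]=r[k] of pieces[k−i].
pieces[8] = 1
pieces[9] = 1
pieces[10] = 1
pieces[11] = 2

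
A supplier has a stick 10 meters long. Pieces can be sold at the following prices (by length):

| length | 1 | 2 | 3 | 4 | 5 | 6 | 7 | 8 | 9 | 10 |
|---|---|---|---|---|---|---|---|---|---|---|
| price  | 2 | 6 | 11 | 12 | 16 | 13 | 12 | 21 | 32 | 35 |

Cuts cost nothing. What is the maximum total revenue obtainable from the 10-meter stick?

Build r[k] bottom-up: r[k] = max over allowed piece i of (p[i] + r[k−i]).
r[1] = 2
r[2] = max(2+2, 6+0) = 6
r[3] = max(2+6, 6+2, 11+0) = 11
r[4] = max(2+11, 6+6, 11+2, 12+0) = 13
r[5] = max(2+13, 6+11, 11+6, 12+2, 16+0) = 17
r[6] = max(2+17, 6+13, 11+11, 12+6, 16+2, 13+0) = 22
r[7] = max(2+22, 6+17, 11+13, …, 13+2, 12+0) = 24
r[8] = max(2+24, 6+22, 11+17, …, 12+2, 21+0) = 28
r[9] = max(2+28, 6+24, 11+22, …, 21+2, 32+0) = 33
r[10] = max(2+33, 6+28, 11+24, …, 32+2, 35+0) = 35
One optimal cutting: 3 + 3 + 3 + 1 → $11 + $11 + $11 + $2 = $35.

35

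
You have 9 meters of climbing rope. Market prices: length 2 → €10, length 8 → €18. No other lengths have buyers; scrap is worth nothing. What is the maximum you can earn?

Let r[k] be the best obtainable value from length k. For each k, try every first piece i and keep the best of price[i] + r[k−i].
r[1] = 0
r[2] = 10
r[3] = 10
r[4] = 20  (first piece 2, then r[2]=10)
r[5] = 20
r[6] = 30  (first piece 2, then r[4]=20)
r[7] = 30
r[8] = 40  (first piece 2, then r[6]=30)
r[9] = 40
One optimal cutting: pieces 2 + 2 + 2 + 2 with 1 meter of scrap → €40.

40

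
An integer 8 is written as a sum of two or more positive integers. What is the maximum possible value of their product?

Let P[k] be the best product for length k (with at least one cut). For each first piece i, the rest contributes max(k−i, P[k−i]).
P[2] = 1*max(1,0) = 1*1 = 1
P[3] = max(1*2, 2*1) = 2
P[4] = max(1*3, 2*2, 3*1) = 4
P[5] = max(1*4, 2*3, 3*2, 4*1) = 6
P[6] = max(1*6, 2*4, 3*3, 4*2, 5*1) = 9
P[7] = max(1*9, 2*6, 3*4, 4*3, 5*2, 6*1) = 12
P[8] = max(1*12, 2*9, 3*6, …, 6*2, 7*1) = 18
One optimal split: 3 + 3 + 2; product 3*3*2 = 18.

18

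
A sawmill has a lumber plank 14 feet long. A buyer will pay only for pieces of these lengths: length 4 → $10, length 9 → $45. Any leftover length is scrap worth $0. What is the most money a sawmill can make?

Build f[k] bottom-up: f[k] = max over allowed piece i of (p[i] + f[k−i]).
f[1] = 0
f[2] = 0
f[3] = 0
f[4] = 10
f[5] = 10
f[6] = 10
f[7] = 10
f[8] = 20  (first piece 4, then f[4]=10)
f[9] = max(10+10, 45+0) = 45
f[10] = max(10+10, 45+0) = 45
f[11] = max(10+10, 45+0) = 45
f[12] = max(10+20, 45+0) = 45
f[13] = max(10+45, 45+10) = 55
f[14] = max(10+45, 45+10) = 55
One optimal cutting: pieces 9 + 4 with 1 foot of scrap → $55.

55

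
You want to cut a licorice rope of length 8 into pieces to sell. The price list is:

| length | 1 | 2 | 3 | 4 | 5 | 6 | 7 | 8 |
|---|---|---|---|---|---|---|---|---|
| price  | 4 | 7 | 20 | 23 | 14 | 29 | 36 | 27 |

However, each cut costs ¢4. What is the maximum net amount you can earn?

Build v[k] bottom-up: v[k] = max over allowed piece i of (p[i] + v[k−i]) − 4 per cut.
v[1] = 4
v[2] = 7
v[3] = 20
v[4] = 23
v[5] = 23  (first piece 1, then v[4]=23)
v[6] = 36  (first piece 3, then v[3]=20)
v[7] = 39  (first piece 3, then v[4]=23)
v[8] = 42  (first piece 4, then v[4]=23)
One optimal plan: pieces 4 + 4 (1 cut) → ¢46 − ¢4 = ¢42.

42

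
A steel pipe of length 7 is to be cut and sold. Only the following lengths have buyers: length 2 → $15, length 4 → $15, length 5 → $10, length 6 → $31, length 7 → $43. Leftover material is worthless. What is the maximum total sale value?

Let f[k] be the best obtainable value from length k. For each k, try every first piece i and keep the best of price[i] + f[k−i].
f[1] = 0
f[2] = 15
f[3] = 15
f[4] = max(15+15, 15+0) = 30
f[5] = max(15+15, 15+0, 10+0) = 30
f[6] = max(15+30, 15+15, 10+0, 31+0) = 45
f[7] = max(15+30, 15+15, 10+15, 31+0, 43+0) = 45
One optimal cutting: pieces 2 + 2 + 2 with 1 meter of scrap → $45.

45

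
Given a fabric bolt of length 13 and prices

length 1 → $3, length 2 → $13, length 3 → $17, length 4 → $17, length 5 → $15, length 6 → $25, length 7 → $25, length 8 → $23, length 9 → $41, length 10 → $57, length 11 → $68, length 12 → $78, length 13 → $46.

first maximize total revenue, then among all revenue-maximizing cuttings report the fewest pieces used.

6

Let r[k] be the best obtainable value from length k. For each k, try every first piece i and keep the best of price[i] + r[k−i].
r[1] = 3
r[2] = 13
r[3] = 17
r[4] = 26  (first piece 2, then r[2]=13)
r[5] = 30  (first piece 2, then r[3]=17)
r[6] = 39  (first piece 2, then r[4]=26)
r[7] = 43  (first piece 2, then r[5]=30)
r[8] = 52  (first piece 2, then r[6]=39)
r[9] = 56  (first piece 2, then r[7]=43)
r[10] = 65  (first piece 2, then r[8]=52)
r[11] = 69  (first piece 2, then r[9]=56)
r[12] = 78  (first piece 2, then r[10]=65)
r[13] = 82  (first piece 2, then r[11]=69)
Maximum revenue is $82.
Now minimize piece count subject to staying optimal: for each k, pieces[k] = 1 + min over i with p[i]+r[k−i]=r[k] of pieces[k−i].
pieces[10] = 5
pieces[11] = 5
pieces[12] = 1
pieces[13] = 6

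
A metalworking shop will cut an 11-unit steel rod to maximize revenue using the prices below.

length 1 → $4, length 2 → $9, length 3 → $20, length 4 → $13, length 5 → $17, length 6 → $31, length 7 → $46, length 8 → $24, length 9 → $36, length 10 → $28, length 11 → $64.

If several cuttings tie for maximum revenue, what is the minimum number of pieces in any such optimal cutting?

3

Let r[k] be the best obtainable value from length k. For each k, try every first piece i and keep the best of price[i] + r[k−i].
r[1] = 4
r[2] = max(4+4, 9+0) = 9
r[3] = max(4+9, 9+4, 20+0) = 20
r[4] = max(4+20, 9+9, 20+4, 13+0) = 24
r[5] = max(4+24, 9+20, 20+9, 13+4, 17+0) = 29
r[6] = max(4+29, 9+24, 20+20, 13+9, 17+4, 31+0) = 40
r[7] = max(4+40, 9+29, 20+24, …, 31+4, 46+0) = 46
r[8] = max(4+46, 9+40, 20+29, …, 46+4, 24+0) = 50
r[9] = max(4+50, 9+46, 20+40, …, 24+4, 36+0) = 60
r[10] = max(4+60, 9+50, 20+46, …, 36+4, 28+0) = 66
r[11] = max(4+66, 9+60, 20+50, …, 28+4, 64+0) = 70
Maximum revenue is $70.
Now minimize piece count subject to staying optimal: for each k, pieces[k] = 1 + min over i with p[i]+r[k−i]=r[k] of pieces[k−i].
pieces[8] = 2
pieces[9] = 3
pieces[10] = 2
pieces[11] = 3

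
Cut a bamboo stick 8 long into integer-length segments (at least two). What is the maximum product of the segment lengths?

Define g[k] = max over 1≤i<k of i · max(k−i, g[k−i]); the inner max lets the remainder stay uncut if that's better.
g[2] = 1×max(1,0) = 1×1 = 1
g[3] = 1×max(2,1) = 1×2 = 2
g[4] = 2×max(2,1) = 2×2 = 4
g[5] = 2×max(3,2) = 2×3 = 6
g[6] = 3×max(3,2) = 3×3 = 9
g[7] = 2×max(5,6) = 2×6 = 12
g[8] = 2×max(6,9) = 2×9 = 18
One optimal split: 3 + 3 + 2; product 3×3×2 = 18.

18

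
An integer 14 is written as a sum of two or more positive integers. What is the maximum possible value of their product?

162

Let prod[k] be the best product for length k (with at least one cut). For each first piece i, the rest contributes max(k−i, prod[k−i]).
prod[2] = 1×max(1,0) = 1×1 = 1
prod[3] = max(1×2, 2×1) = 2
prod[4] = max(1×3, 2×2, 3×1) = 4
prod[5] = max(1×4, 2×3, 3×2, 4×1) = 6
prod[6] = max(1×6, 2×4, 3×3, 4×2, 5×1) = 9
prod[7] = max(1×9, 2×6, 3×4, 4×3, 5×2, 6×1) = 12
prod[8] = max(1×12, 2×9, 3×6, …, 6×2, 7×1) = 18
prod[9] = max(1×18, 2×12, 3×9, …, 7×2, 8×1) = 27
prod[10] = max(1×27, 2×18, 3×12, …, 8×2, 9×1) = 36
prod[11] = max(1×36, 2×27, 3×18, …, 9×2, 10×1) = 54
prod[12] = max(1×54, 2×36, 3×27, …, 10×2, 11×1) = 81
prod[13] = max(1×81, 2×54, 3×36, …, 11×2, 12×1) = 108
prod[14] = max(1×108, 2×81, 3×54, …, 12×2, 13×1) = 162
One optimal split: 3 + 3 + 3 + 3 + 2; product 3×3×3×3×2 = 162.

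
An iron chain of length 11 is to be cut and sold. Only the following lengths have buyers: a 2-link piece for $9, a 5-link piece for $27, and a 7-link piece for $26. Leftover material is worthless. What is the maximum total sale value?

54

Let r[k] be the best obtainable value from length k. For each k, try every first piece i and keep the best of price[i] + r[k−i].
r[1] = 0
r[2] = 9
r[3] = 9
r[4] = 18  (first piece 2, then r[2]=9)
r[5] = max(9+9, 27+0) = 27
r[6] = max(9+18, 27+0) = 27
r[7] = max(9+27, 27+9, 26+0) = 36
r[8] = max(9+27, 27+9, 26+0) = 36
r[9] = max(9+36, 27+18, 26+9) = 45
r[10] = max(9+36, 27+27, 26+9) = 54
r[11] = max(9+45, 27+27, 26+18) = 54
One optimal cutting: pieces 5 + 5 with 1 link of scrap → $54.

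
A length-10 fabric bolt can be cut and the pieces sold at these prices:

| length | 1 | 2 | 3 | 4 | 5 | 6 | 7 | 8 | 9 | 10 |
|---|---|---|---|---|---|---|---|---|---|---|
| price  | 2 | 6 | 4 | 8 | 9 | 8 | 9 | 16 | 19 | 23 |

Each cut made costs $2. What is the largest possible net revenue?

23

Build r[k] bottom-up: r[k] = max over allowed piece i of (p[i] + r[k−i]) − 2 per cut.
r[1] = 2
r[2] = 6
r[3] = 6  (first piece 1, then r[2]=6)
r[4] = 10  (first piece 2, then r[2]=6)
r[5] = 10  (first piece 1, then r[4]=10)
r[6] = 14  (first piece 2, then r[4]=10)
r[7] = 14  (first piece 1, then r[6]=14)
r[8] = 18  (first piece 2, then r[6]=14)
r[9] = 19
r[10] = 23
Best is to make no cuts and sell whole for $23.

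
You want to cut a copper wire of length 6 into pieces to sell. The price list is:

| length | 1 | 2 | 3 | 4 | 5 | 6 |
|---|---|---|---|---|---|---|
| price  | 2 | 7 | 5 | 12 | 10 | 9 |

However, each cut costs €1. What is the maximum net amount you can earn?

19

Let net[k] be the best obtainable value from length k. For each k, try every first piece i and keep the best of price[i] + net[k−i] minus the 1 cut fee when i<k.
net[1] = 2
net[2] = 7
net[3] = 8  (first piece 1, then net[2]=7)
net[4] = 13  (first piece 2, then net[2]=7)
net[5] = 14  (first piece 1, then net[4]=13)
net[6] = 19  (first piece 2, then net[4]=13)
One optimal plan: pieces 2 + 2 + 2 (2 cuts) → €21 − €2 = €19.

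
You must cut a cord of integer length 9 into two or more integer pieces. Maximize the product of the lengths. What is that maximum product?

Define P[k] = max over 1≤i<k of i · max(k−i, P[k−i]); the inner max lets the remainder stay uncut if that's better.
Small cases: P[2]=1.
P[3] = 1·max(2,1) = 1·2 = 2
P[4] = 2·max(2,1) = 2·2 = 4
P[5] = 2·max(3,2) = 2·3 = 6
P[6] = 3·max(3,2) = 3·3 = 9
P[7] = 2·max(5,6) = 2·6 = 12
P[8] = 2·max(6,9) = 2·9 = 18
P[9] = 3·max(6,9) = 3·9 = 27
One optimal split: 3 + 3 + 3; product 3·3·3 = 27.

27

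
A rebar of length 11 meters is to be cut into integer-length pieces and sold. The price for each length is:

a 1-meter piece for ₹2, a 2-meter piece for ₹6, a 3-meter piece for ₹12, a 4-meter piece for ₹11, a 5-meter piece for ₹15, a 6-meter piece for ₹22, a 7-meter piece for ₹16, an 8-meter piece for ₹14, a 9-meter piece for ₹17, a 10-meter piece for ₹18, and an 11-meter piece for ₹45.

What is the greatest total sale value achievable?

45

Build r[k] bottom-up: r[k] = max over allowed piece i of (p[i] + r[k−i]).
r[1] = 2
r[2] = 6
r[3] = 12
r[4] = 14  (first piece 1, then r[3]=12)
r[5] = 18  (first piece 2, then r[3]=12)
r[6] = 24  (first piece 3, then r[3]=12)
r[7] = 26  (first piece 1, then r[6]=24)
r[8] = 30  (first piece 2, then r[6]=24)
r[9] = 36  (first piece 3, then r[6]=24)
r[10] = 38  (first piece 1, then r[9]=36)
r[11] = 45
Best is to sell the whole 11-meter piece uncut for ₹45.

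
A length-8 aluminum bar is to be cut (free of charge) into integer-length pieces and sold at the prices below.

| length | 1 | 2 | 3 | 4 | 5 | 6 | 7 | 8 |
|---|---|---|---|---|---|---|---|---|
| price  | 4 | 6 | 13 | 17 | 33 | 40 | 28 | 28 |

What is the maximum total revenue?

48

Consider every possible first cut. v[k] is the best of p[i]+v[k−i] over all sellable i≤k.
v[1] = 4
v[2] = 8  (first piece 1, then v[1]=4)
v[3] = 13
v[4] = 17  (first piece 1, then v[3]=13)
v[5] = 33
v[6] = 40
v[7] = 44  (first piece 1, then v[6]=40)
v[8] = 48  (first piece 1, then v[7]=44)
One optimal cutting: 6 + 1 + 1 → $40 + $4 + $4 = $48.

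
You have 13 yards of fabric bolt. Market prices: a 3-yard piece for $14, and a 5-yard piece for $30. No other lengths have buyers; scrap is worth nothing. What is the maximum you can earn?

74

Consider every possible first cut. r[k] is the best of p[i]+r[k−i] over all sellable i≤k.
r[1] = 0
r[2] = 0
r[3] = 14
r[4] = 14
r[5] = max(14+0, 30+0) = 30
r[6] = max(14+14, 30+0) = 30
r[7] = max(14+14, 30+0) = 30
r[8] = max(14+30, 30+14) = 44
r[9] = max(14+30, 30+14) = 44
r[10] = max(14+30, 30+30) = 60
r[11] = max(14+44, 30+30) = 60
r[12] = max(14+44, 30+30) = 60
r[13] = max(14+60, 30+44) = 74
One optimal cutting: 5 + 5 + 3 → $74.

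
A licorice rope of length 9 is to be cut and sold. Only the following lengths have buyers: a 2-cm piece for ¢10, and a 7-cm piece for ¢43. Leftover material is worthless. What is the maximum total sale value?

Let r[k] be the best obtainable value from length k. For each k, try every first piece i and keep the best of price[i] + r[k−i].
r[1] = 0
r[2] = 10
r[3] = 10
r[4] = 20  (first piece 2, then r[2]=10)
r[5] = 20
r[6] = 30  (first piece 2, then r[4]=20)
r[7] = max(10+20, 43+0) = 43
r[8] = max(10+30, 43+0) = 43
r[9] = max(10+43, 43+10) = 53
One optimal cutting: 7 + 2 → ¢53.

53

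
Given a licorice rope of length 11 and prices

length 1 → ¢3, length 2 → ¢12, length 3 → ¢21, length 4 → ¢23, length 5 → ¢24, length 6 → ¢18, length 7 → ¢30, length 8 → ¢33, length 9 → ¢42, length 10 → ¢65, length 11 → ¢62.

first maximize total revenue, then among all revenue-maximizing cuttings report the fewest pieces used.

4

Build r[k] bottom-up: r[k] = max over allowed piece i of (p[i] + r[k−i]).
r[1] = 3
r[2] = 12
r[3] = 21
r[4] = 24  (first piece 1, then r[3]=21)
r[5] = 33  (first piece 2, then r[3]=21)
r[6] = 42  (first piece 3, then r[3]=21)
r[7] = 45  (first piece 1, then r[6]=42)
r[8] = 54  (first piece 2, then r[6]=42)
r[9] = 63  (first piece 3, then r[6]=42)
r[10] = 66  (first piece 1, then r[9]=63)
r[11] = 75  (first piece 2, then r[9]=63)
Maximum revenue is ¢75.
Now minimize piece count subject to staying optimal: for each k, pieces[k] = 1 + min over i with p[i]+r[k−i]=r[k] of pieces[k−i].
pieces[8] = 3
pieces[9] = 3
pieces[10] = 4
pieces[11] = 4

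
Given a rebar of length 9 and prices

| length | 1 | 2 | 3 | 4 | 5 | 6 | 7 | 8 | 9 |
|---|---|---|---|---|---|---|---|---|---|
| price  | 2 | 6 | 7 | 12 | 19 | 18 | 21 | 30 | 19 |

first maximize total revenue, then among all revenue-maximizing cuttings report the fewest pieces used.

Consider every possible first cut. r[k] is the best of p[i]+r[k−i] over all sellable i≤k.
r[1] = 2
r[2] = max(2+2, 6+0) = 6
r[3] = max(2+6, 6+2, 7+0) = 8
r[4] = max(2+8, 6+6, 7+2, 12+0) = 12
r[5] = max(2+12, 6+8, 7+6, 12+2, 19+0) = 19
r[6] = max(2+19, 6+12, 7+8, 12+6, 19+2, 18+0) = 21
r[7] = max(2+21, 6+19, 7+12, …, 18+2, 21+0) = 25
r[8] = max(2+25, 6+21, 7+19, …, 21+2, 30+0) = 30
r[9] = max(2+30, 6+25, 7+21, …, 30+2, 19+0) = 32
Maximum revenue is ₹32.
Now minimize piece count subject to staying optimal: for each k, pieces[k] = 1 + min over i with p[i]+r[k−i]=r[k] of pieces[k−i].
pieces[6] = 2
pieces[7] = 2
pieces[8] = 1
pieces[9] = 2

2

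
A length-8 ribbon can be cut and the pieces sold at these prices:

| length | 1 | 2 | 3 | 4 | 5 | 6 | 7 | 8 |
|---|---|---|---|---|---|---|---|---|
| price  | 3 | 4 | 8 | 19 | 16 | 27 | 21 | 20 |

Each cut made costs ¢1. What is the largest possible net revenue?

37

Consider every possible first cut. v[k] is the best of p[i]+v[k−i] over all sellable i≤k, charging 1 whenever i<k.
v[1] = 3
v[2] = max(3+3-1, 4+0) = 5
v[3] = max(3+5-1, 4+3-1, 8+0) = 8
v[4] = max(3+8-1, 4+5-1, 8+3-1, 19+0) = 19
v[5] = max(3+19-1, 4+8-1, 8+5-1, 19+3-1, 16+0) = 21
v[6] = max(3+21-1, 4+19-1, 8+8-1, 19+5-1, 16+3-1, 27+0) = 27
v[7] = max(3+27-1, 4+21-1, 8+19-1, …, 27+3-1, 21+0) = 29
v[8] = max(3+29-1, 4+27-1, 8+21-1, …, 21+3-1, 20+0) = 37
One optimal plan: pieces 4 + 4 (1 cut) → ¢38 − ¢1 = ¢37.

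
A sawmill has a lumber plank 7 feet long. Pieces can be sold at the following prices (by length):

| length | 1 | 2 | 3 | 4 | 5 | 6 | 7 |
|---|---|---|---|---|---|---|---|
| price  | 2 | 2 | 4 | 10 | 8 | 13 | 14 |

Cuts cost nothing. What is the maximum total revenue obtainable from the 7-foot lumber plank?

16

Consider every possible first cut. best[k] is the best of p[i]+best[k−i] over all sellable i≤k.
best[1] = 2
best[2] = 4  (first piece 1, then best[1]=2)
best[3] = 6  (first piece 1, then best[2]=4)
best[4] = 10
best[5] = 12  (first piece 1, then best[4]=10)
best[6] = 14  (first piece 1, then best[5]=12)
best[7] = 16  (first piece 1, then best[6]=14)
One optimal cutting: 4 + 1 + 1 + 1 → $10 + $2 + $2 + $2 = $16.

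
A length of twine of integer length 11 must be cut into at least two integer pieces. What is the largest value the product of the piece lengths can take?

Define P[k] = max over 1≤i<k of i · max(k−i, P[k−i]); the inner max lets the remainder stay uncut if that's better.
P[2] = 1·max(1,0) = 1·1 = 1
P[3] = 1·max(2,1) = 1·2 = 2
P[4] = 2·max(2,1) = 2·2 = 4
P[5] = 2·max(3,2) = 2·3 = 6
P[6] = 3·max(3,2) = 3·3 = 9
P[7] = 2·max(5,6) = 2·6 = 12
P[8] = 2·max(6,9) = 2·9 = 18
P[9] = 3·max(6,9) = 3·9 = 27
P[10] = 2·max(8,18) = 2·18 = 36
P[11] = 2·max(9,27) = 2·27 = 54
One optimal split: 3 + 3 + 3 + 2; product 3·3·3·2 = 54.

54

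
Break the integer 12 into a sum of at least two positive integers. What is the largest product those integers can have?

Fill P[k] for k=2..12: at each k try every first piece i and multiply by the better of (k−i) uncut or P[k−i].
Small cases: P[2]=1, P[3]=2, P[4]=4, P[5]=6, P[6]=9.
P[7] = 2*max(5,6) = 2*6 = 12
P[8] = 2*max(6,9) = 2*9 = 18
P[9] = 3*max(6,9) = 3*9 = 27
P[10] = 2*max(8,18) = 2*18 = 36
P[11] = 2*max(9,27) = 2*27 = 54
P[12] = 3*max(9,27) = 3*27 = 81
One optimal split: 3 + 3 + 3 + 3; product 3*3*3*3 = 81.

81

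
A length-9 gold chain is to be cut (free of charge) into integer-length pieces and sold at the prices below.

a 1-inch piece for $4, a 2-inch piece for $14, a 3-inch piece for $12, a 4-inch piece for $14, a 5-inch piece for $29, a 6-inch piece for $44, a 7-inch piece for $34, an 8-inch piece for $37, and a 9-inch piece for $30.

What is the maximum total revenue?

Consider every possible first cut. best[k] is the best of p[i]+best[k−i] over all sellable i≤k.
best[1] = 4
best[2] = max(4+4, 14+0) = 14
best[3] = max(4+14, 14+4, 12+0) = 18
best[4] = max(4+18, 14+14, 12+4, 14+0) = 28
best[5] = max(4+28, 14+18, 12+14, 14+4, 29+0) = 32
best[6] = max(4+32, 14+28, 12+18, 14+14, 29+4, 44+0) = 44
best[7] = max(4+44, 14+32, 12+28, …, 44+4, 34+0) = 48
best[8] = max(4+48, 14+44, 12+32, …, 34+4, 37+0) = 58
best[9] = max(4+58, 14+48, 12+44, …, 37+4, 30+0) = 62
One optimal cutting: 6 + 2 + 1 → $44 + $14 + $4 = $62.

62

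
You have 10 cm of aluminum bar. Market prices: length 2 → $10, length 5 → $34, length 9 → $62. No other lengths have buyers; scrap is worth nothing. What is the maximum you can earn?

68

Consider every possible first cut. r[k] is the best of p[i]+r[k−i] over all sellable i≤k.
r[1] = 0
r[2] = 10
r[3] = 10
r[4] = 20  (first piece 2, then r[2]=10)
r[5] = 34
r[6] = 34
r[7] = 44  (first piece 2, then r[5]=34)
r[8] = 44
r[9] = 62
r[10] = 68  (first piece 5, then r[5]=34)
One optimal cutting: 5 + 5 → $68.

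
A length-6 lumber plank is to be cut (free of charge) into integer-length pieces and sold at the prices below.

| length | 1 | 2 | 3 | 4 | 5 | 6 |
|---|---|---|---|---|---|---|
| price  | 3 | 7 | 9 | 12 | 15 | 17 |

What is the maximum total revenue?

21

Build best[k] bottom-up: best[k] = max over allowed piece i of (p[i] + best[k−i]).
best[1] = 3
best[2] = max(3+3, 7+0) = 7
best[3] = max(3+7, 7+3, 9+0) = 10
best[4] = max(3+10, 7+7, 9+3, 12+0) = 14
best[5] = max(3+14, 7+10, 9+7, 12+3, 15+0) = 17
best[6] = max(3+17, 7+14, 9+10, 12+7, 15+3, 17+0) = 21
One optimal cutting: 2 + 2 + 2 → $7 + $7 + $7 = $21.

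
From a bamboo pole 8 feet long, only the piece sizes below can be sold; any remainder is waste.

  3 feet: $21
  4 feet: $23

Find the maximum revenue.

46

Let r[k] be the best obtainable value from length k. For each k, try every first piece i and keep the best of price[i] + r[k−i].
r[1] = 0
r[2] = 0
r[3] = 21
r[4] = max(21+0, 23+0) = 23
r[5] = max(21+0, 23+0) = 23
r[6] = max(21+21, 23+0) = 42
r[7] = max(21+23, 23+21) = 44
r[8] = max(21+23, 23+23) = 46
One optimal cutting: 4 + 4 → $46.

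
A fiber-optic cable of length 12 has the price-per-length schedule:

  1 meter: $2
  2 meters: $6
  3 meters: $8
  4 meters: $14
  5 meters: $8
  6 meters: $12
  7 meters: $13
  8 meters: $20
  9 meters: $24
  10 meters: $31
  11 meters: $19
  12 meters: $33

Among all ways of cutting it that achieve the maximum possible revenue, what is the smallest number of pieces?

Consider every possible first cut. r[k] is the best of p[i]+r[k−i] over all sellable i≤k.
r[1] = 2
r[2] = max(2+2, 6+0) = 6
r[3] = max(2+6, 6+2, 8+0) = 8
r[4] = max(2+8, 6+6, 8+2, 14+0) = 14
r[5] = max(2+14, 6+8, 8+6, 14+2, 8+0) = 16
r[6] = max(2+16, 6+14, 8+8, 14+6, 8+2, 12+0) = 20
r[7] = max(2+20, 6+16, 8+14, …, 12+2, 13+0) = 22
r[8] = max(2+22, 6+20, 8+16, …, 13+2, 20+0) = 28
r[9] = max(2+28, 6+22, 8+20, …, 20+2, 24+0) = 30
r[10] = max(2+30, 6+28, 8+22, …, 24+2, 31+0) = 34
r[11] = max(2+34, 6+30, 8+28, …, 31+2, 19+0) = 36
r[12] = max(2+36, 6+34, 8+30, …, 19+2, 33+0) = 42
Maximum revenue is $42.
Now minimize piece count subject to staying optimal: for each k, pieces[k] = 1 + min over i with p[i]+r[k−i]=r[k] of pieces[k−i].
pieces[9] = 3
pieces[10] = 3
pieces[11] = 3
pieces[12] = 3

3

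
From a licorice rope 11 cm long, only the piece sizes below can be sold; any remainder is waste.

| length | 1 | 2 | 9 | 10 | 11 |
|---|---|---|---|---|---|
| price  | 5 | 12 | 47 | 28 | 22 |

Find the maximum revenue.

Build r[k] bottom-up: r[k] = max over allowed piece i of (p[i] + r[k−i]).
r[1] = 5
r[2] = 12
r[3] = 17  (first piece 1, then r[2]=12)
r[4] = 24  (first piece 2, then r[2]=12)
r[5] = 29  (first piece 1, then r[4]=24)
r[6] = 36  (first piece 2, then r[4]=24)
r[7] = 41  (first piece 1, then r[6]=36)
r[8] = 48  (first piece 2, then r[6]=36)
r[9] = 53  (first piece 1, then r[8]=48)
r[10] = 60  (first piece 2, then r[8]=48)
r[11] = 65  (first piece 1, then r[10]=60)
One optimal cutting: 2 + 2 + 2 + 2 + 2 + 1 → ¢65.

65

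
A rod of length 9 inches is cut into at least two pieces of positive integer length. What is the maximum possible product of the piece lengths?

27

Define P[k] = max over 1≤i<k of i · max(k−i, P[k−i]); the inner max lets the remainder stay uncut if that's better.
P[2] = 1×max(1,0) = 1×1 = 1
P[3] = 1×max(2,1) = 1×2 = 2
P[4] = 2×max(2,1) = 2×2 = 4
P[5] = 2×max(3,2) = 2×3 = 6
P[6] = 3×max(3,2) = 3×3 = 9
P[7] = 2×max(5,6) = 2×6 = 12
P[8] = 2×max(6,9) = 2×9 = 18
P[9] = 3×max(6,9) = 3×9 = 27
One optimal split: 3 + 3 + 3; product 3×3×3 = 27.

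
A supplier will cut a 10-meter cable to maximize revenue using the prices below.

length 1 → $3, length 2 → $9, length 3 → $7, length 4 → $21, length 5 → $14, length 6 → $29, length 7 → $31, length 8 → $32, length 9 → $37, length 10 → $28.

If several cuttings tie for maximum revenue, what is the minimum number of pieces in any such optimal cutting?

Consider every possible first cut. r[k] is the best of p[i]+r[k−i] over all sellable i≤k.
r[1] = 3
r[2] = 9
r[3] = 12  (first piece 1, then r[2]=9)
r[4] = 21
r[5] = 24  (first piece 1, then r[4]=21)
r[6] = 30  (first piece 2, then r[4]=21)
r[7] = 33  (first piece 1, then r[6]=30)
r[8] = 42  (first piece 4, then r[4]=21)
r[9] = 45  (first piece 1, then r[8]=42)
r[10] = 51  (first piece 2, then r[8]=42)
Maximum revenue is $51.
Now minimize piece count subject to staying optimal: for each k, pieces[k] = 1 + min over i with p[i]+r[k−i]=r[k] of pieces[k−i].
pieces[7] = 3
pieces[8] = 2
pieces[9] = 3
pieces[10] = 3

3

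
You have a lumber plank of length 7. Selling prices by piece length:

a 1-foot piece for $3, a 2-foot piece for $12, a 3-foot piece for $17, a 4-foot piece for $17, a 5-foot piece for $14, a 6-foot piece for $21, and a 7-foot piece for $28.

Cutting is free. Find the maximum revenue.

41

Consider every possible first cut. R[k] is the best of p[i]+R[k−i] over all sellable i≤k.
R[1] = 3
R[2] = 12
R[3] = 17
R[4] = 24  (first piece 2, then R[2]=12)
R[5] = 29  (first piece 2, then R[3]=17)
R[6] = 36  (first piece 2, then R[4]=24)
R[7] = 41  (first piece 2, then R[5]=29)
One optimal cutting: 3 + 2 + 2 → $17 + $12 + $12 = $41.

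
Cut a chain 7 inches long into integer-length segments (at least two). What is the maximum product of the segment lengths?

Define P[k] = max over 1≤i<k of i · max(k−i, P[k−i]); the inner max lets the remainder stay uncut if that's better.
P[2] = 1×max(1,0) = 1×1 = 1
P[3] = max(1×2, 2×1) = 2
P[4] = max(1×3, 2×2, 3×1) = 4
P[5] = max(1×4, 2×3, 3×2, 4×1) = 6
P[6] = max(1×6, 2×4, 3×3, 4×2, 5×1) = 9
P[7] = max(1×9, 2×6, 3×4, 4×3, 5×2, 6×1) = 12
One optimal split: 3 + 2 + 2; product 3×2×2 = 12.

12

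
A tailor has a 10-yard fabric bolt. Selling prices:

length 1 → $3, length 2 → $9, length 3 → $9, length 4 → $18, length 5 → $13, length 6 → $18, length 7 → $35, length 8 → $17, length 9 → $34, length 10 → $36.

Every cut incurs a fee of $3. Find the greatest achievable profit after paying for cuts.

41

Consider every possible first cut. v[k] is the best of p[i]+v[k−i] over all sellable i≤k, charging 3 whenever i<k.
v[1] = 3
v[2] = 9
v[3] = 9  (first piece 1, then v[2]=9)
v[4] = 18
v[5] = 18  (first piece 1, then v[4]=18)
v[6] = 24  (first piece 2, then v[4]=18)
v[7] = 35
v[8] = 35  (first piece 1, then v[7]=35)
v[9] = 41  (first piece 2, then v[7]=35)
v[10] = 41  (first piece 1, then v[9]=41)
One optimal plan: pieces 7 + 2 + 1 (2 cuts) → $47 − $6 = $41.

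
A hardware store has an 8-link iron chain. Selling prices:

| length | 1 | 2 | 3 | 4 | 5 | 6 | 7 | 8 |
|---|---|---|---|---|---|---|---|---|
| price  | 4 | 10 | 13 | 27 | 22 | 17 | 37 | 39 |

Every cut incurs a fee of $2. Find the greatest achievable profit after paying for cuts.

52

Build r[k] bottom-up: r[k] = max over allowed piece i of (p[i] + r[k−i]) − 2 per cut.
r[1] = 4
r[2] = max(4+4-2, 10+0) = 10
r[3] = max(4+10-2, 10+4-2, 13+0) = 13
r[4] = max(4+13-2, 10+10-2, 13+4-2, 27+0) = 27
r[5] = max(4+27-2, 10+13-2, 13+10-2, 27+4-2, 22+0) = 29
r[6] = max(4+29-2, 10+27-2, 13+13-2, 27+10-2, 22+4-2, 17+0) = 35
r[7] = max(4+35-2, 10+29-2, 13+27-2, …, 17+4-2, 37+0) = 38
r[8] = max(4+38-2, 10+35-2, 13+29-2, …, 37+4-2, 39+0) = 52
One optimal plan: pieces 4 + 4 (1 cut) → $54 − $2 = $52.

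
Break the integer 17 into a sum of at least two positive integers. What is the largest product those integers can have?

Fill P[k] for k=2..17: at each k try every first piece i and multiply by the better of (k−i) uncut or P[k−i].
P[2] = 1×max(1,0) = 1×1 = 1
P[3] = max(1×2, 2×1) = 2
P[4] = max(1×3, 2×2, 3×1) = 4
P[5] = max(1×4, 2×3, 3×2, 4×1) = 6
P[6] = max(1×6, 2×4, 3×3, 4×2, 5×1) = 9
P[7] = max(1×9, 2×6, 3×4, 4×3, 5×2, 6×1) = 12
P[8] = max(1×12, 2×9, 3×6, …, 6×2, 7×1) = 18
P[9] = max(1×18, 2×12, 3×9, …, 7×2, 8×1) = 27
P[10] = max(1×27, 2×18, 3×12, …, 8×2, 9×1) = 36
P[11] = max(1×36, 2×27, 3×18, …, 9×2, 10×1) = 54
P[12] = max(1×54, 2×36, 3×27, …, 10×2, 11×1) = 81
P[13] = max(1×81, 2×54, 3×36, …, 11×2, 12×1) = 108
P[14] = max(1×108, 2×81, 3×54, …, 12×2, 13×1) = 162
P[15] = max(1×162, 2×108, 3×81, …, 13×2, 14×1) = 243
P[16] = max(1×243, 2×162, 3×108, …, 14×2, 15×1) = 324
P[17] = max(1×324, 2×243, 3×162, …, 15×2, 16×1) = 486
One optimal split: 3 + 3 + 3 + 3 + 3 + 2; product 3×3×3×3×3×2 = 486.

486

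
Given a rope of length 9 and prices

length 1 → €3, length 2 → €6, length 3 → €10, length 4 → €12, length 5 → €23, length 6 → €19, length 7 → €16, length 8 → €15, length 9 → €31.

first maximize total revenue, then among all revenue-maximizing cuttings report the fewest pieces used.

3

Consider every possible first cut. r[k] is the best of p[i]+r[k−i] over all sellable i≤k.
r[1] = 3
r[2] = 6  (first piece 1, then r[1]=3)
r[3] = 10
r[4] = 13  (first piece 1, then r[3]=10)
r[5] = 23
r[6] = 26  (first piece 1, then r[5]=23)
r[7] = 29  (first piece 1, then r[6]=26)
r[8] = 33  (first piece 3, then r[5]=23)
r[9] = 36  (first piece 1, then r[8]=33)
Maximum revenue is €36.
Now minimize piece count subject to staying optimal: for each k, pieces[k] = 1 + min over i with p[i]+r[k−i]=r[k] of pieces[k−i].
pieces[6] = 2
pieces[7] = 2
pieces[8] = 2
pieces[9] = 3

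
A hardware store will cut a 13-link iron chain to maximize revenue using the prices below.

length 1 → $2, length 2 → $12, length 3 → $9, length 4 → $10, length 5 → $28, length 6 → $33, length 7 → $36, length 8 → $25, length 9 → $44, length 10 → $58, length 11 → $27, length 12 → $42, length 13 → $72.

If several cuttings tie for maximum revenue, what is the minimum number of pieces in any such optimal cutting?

5

Consider every possible first cut. r[k] is the best of p[i]+r[k−i] over all sellable i≤k.
r[1] = 2
r[2] = 12
r[3] = 14  (first piece 1, then r[2]=12)
r[4] = 24  (first piece 2, then r[2]=12)
r[5] = 28
r[6] = 36  (first piece 2, then r[4]=24)
r[7] = 40  (first piece 2, then r[5]=28)
r[8] = 48  (first piece 2, then r[6]=36)
r[9] = 52  (first piece 2, then r[7]=40)
r[10] = 60  (first piece 2, then r[8]=48)
r[11] = 64  (first piece 2, then r[9]=52)
r[12] = 72  (first piece 2, then r[10]=60)
r[13] = 76  (first piece 2, then r[11]=64)
Maximum revenue is $76.
Now minimize piece count subject to staying optimal: for each k, pieces[k] = 1 + min over i with p[i]+r[k−i]=r[k] of pieces[k−i].
pieces[10] = 5
pieces[11] = 4
pieces[12] = 6
pieces[13] = 5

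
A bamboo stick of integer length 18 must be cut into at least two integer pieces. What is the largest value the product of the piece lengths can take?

729

Define f[k] = max over 1≤i<k of i · max(k−i, f[k−i]); the inner max lets the remainder stay uncut if that's better.
f[2] = 1*max(1,0) = 1*1 = 1
f[3] = 1*max(2,1) = 1*2 = 2
f[4] = 2*max(2,1) = 2*2 = 4
f[5] = 2*max(3,2) = 2*3 = 6
f[6] = 3*max(3,2) = 3*3 = 9
f[7] = 2*max(5,6) = 2*6 = 12
f[8] = 2*max(6,9) = 2*9 = 18
f[9] = 3*max(6,9) = 3*9 = 27
f[10] = 2*max(8,18) = 2*18 = 36
f[11] = 2*max(9,27) = 2*27 = 54
f[12] = 3*max(9,27) = 3*27 = 81
f[13] = 2*max(11,54) = 2*54 = 108
f[14] = 2*max(12,81) = 2*81 = 162
f[15] = 3*max(12,81) = 3*81 = 243
f[16] = 2*max(14,162) = 2*162 = 324
f[17] = 2*max(15,243) = 2*243 = 486
f[18] = 3*max(15,243) = 3*243 = 729
One optimal split: 3 + 3 + 3 + 3 + 3 + 3; product 3*3*3*3*3*3 = 729.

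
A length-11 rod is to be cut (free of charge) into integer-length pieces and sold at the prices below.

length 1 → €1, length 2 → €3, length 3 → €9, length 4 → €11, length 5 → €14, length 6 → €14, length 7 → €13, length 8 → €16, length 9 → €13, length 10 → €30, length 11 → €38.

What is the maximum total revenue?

Let R[k] be the best obtainable value from length k. For each k, try every first piece i and keep the best of price[i] + R[k−i].
R[1] = 1
R[2] = max(1+1, 3+0) = 3
R[3] = max(1+3, 3+1, 9+0) = 9
R[4] = max(1+9, 3+3, 9+1, 11+0) = 11
R[5] = max(1+11, 3+9, 9+3, 11+1, 14+0) = 14
R[6] = max(1+14, 3+11, 9+9, 11+3, 14+1, 14+0) = 18
R[7] = max(1+18, 3+14, 9+11, …, 14+1, 13+0) = 20
R[8] = max(1+20, 3+18, 9+14, …, 13+1, 16+0) = 23
R[9] = max(1+23, 3+20, 9+18, …, 16+1, 13+0) = 27
R[10] = max(1+27, 3+23, 9+20, …, 13+1, 30+0) = 30
R[11] = max(1+30, 3+27, 9+23, …, 30+1, 38+0) = 38
Best is to sell the whole 11-unit piece uncut for €38.

38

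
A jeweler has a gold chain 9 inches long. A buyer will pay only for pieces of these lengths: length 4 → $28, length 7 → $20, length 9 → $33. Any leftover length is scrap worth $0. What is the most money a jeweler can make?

Consider every possible first cut. f[k] is the best of p[i]+f[k−i] over all sellable i≤k.
f[1] = 0
f[2] = 0
f[3] = 0
f[4] = 28
f[5] = 28
f[6] = 28
f[7] = 28
f[8] = 56  (first piece 4, then f[4]=28)
f[9] = 56
One optimal cutting: pieces 4 + 4 with 1 inch of scrap → $56.

56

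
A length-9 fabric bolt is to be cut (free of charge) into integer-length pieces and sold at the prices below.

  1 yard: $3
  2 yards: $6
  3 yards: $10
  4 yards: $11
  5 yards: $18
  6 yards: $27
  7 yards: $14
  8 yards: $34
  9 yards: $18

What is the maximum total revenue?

Let best[k] be the best obtainable value from length k. For each k, try every first piece i and keep the best of price[i] + best[k−i].
best[1] = 3
best[2] = 6  (first piece 1, then best[1]=3)
best[3] = 10
best[4] = 13  (first piece 1, then best[3]=10)
best[5] = 18
best[6] = 27
best[7] = 30  (first piece 1, then best[6]=27)
best[8] = 34
best[9] = 37  (first piece 1, then best[8]=34)
One optimal cutting: 8 + 1 → $34 + $3 = $37.

37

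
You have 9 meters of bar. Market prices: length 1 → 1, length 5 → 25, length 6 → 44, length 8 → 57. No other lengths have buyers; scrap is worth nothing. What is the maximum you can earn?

Let f[k] be the best obtainable value from length k. For each k, try every first piece i and keep the best of price[i] + f[k−i].
f[1] = 1
f[2] = 2  (first piece 1, then f[1]=1)
f[3] = 3  (first piece 1, then f[2]=2)
f[4] = 4  (first piece 1, then f[3]=3)
f[5] = 25
f[6] = 44
f[7] = 45  (first piece 1, then f[6]=44)
f[8] = 57
f[9] = 58  (first piece 1, then f[8]=57)
One optimal cutting: 8 + 1 → 58.

58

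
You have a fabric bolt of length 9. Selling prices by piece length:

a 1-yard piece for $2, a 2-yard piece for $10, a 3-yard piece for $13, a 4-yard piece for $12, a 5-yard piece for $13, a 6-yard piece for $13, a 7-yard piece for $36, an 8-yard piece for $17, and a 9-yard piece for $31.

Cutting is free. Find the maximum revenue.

Build R[k] bottom-up: R[k] = max over allowed piece i of (p[i] + R[k−i]).
R[1] = 2
R[2] = 10
R[3] = 13
R[4] = 20  (first piece 2, then R[2]=10)
R[5] = 23  (first piece 2, then R[3]=13)
R[6] = 30  (first piece 2, then R[4]=20)
R[7] = 36
R[8] = 40  (first piece 2, then R[6]=30)
R[9] = 46  (first piece 2, then R[7]=36)
One optimal cutting: 7 + 2 → $36 + $10 = $46.

46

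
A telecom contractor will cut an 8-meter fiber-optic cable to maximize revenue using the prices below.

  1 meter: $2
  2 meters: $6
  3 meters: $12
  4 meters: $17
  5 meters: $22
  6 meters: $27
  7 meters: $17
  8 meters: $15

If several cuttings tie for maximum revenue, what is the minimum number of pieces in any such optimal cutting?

2

Build r[k] bottom-up: r[k] = max over allowed piece i of (p[i] + r[k−i]).
r[1] = 2
r[2] = 6
r[3] = 12
r[4] = 17
r[5] = 22
r[6] = 27
r[7] = 29  (first piece 1, then r[6]=27)
r[8] = 34  (first piece 3, then r[5]=22)
Maximum revenue is $34.
Now minimize piece count subject to staying optimal: for each k, pieces[k] = 1 + min over i with p[i]+r[k−i]=r[k] of pieces[k−i].
pieces[5] = 1
pieces[6] = 1
pieces[7] = 2
pieces[8] = 2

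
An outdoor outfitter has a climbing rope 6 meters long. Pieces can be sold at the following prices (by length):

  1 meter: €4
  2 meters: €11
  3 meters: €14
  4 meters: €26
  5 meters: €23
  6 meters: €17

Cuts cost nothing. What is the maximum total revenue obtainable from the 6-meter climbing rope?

37

Let best[k] be the best obtainable value from length k. For each k, try every first piece i and keep the best of price[i] + best[k−i].
best[1] = 4
best[2] = max(4+4, 11+0) = 11
best[3] = max(4+11, 11+4, 14+0) = 15
best[4] = max(4+15, 11+11, 14+4, 26+0) = 26
best[5] = max(4+26, 11+15, 14+11, 26+4, 23+0) = 30
best[6] = max(4+30, 11+26, 14+15, 26+11, 23+4, 17+0) = 37
One optimal cutting: 4 + 2 → €26 + €11 = €37.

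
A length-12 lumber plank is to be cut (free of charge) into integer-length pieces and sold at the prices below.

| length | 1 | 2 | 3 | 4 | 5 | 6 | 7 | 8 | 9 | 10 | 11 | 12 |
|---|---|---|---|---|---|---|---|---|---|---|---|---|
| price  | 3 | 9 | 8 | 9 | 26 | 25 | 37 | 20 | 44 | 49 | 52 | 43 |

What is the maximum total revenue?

Consider every possible first cut. best[k] is the best of p[i]+best[k−i] over all sellable i≤k.
best[1] = 3
best[2] = max(3+3, 9+0) = 9
best[3] = max(3+9, 9+3, 8+0) = 12
best[4] = max(3+12, 9+9, 8+3, 9+0) = 18
best[5] = max(3+18, 9+12, 8+9, 9+3, 26+0) = 26
best[6] = max(3+26, 9+18, 8+12, 9+9, 26+3, 25+0) = 29
best[7] = max(3+29, 9+26, 8+18, …, 25+3, 37+0) = 37
best[8] = max(3+37, 9+29, 8+26, …, 37+3, 20+0) = 40
best[9] = max(3+40, 9+37, 8+29, …, 20+3, 44+0) = 46
best[10] = max(3+46, 9+40, 8+37, …, 44+3, 49+0) = 52
best[11] = max(3+52, 9+46, 8+40, …, 49+3, 52+0) = 55
best[12] = max(3+55, 9+52, 8+46, …, 52+3, 43+0) = 63
One optimal cutting: 7 + 5 → $37 + $26 = $63.

63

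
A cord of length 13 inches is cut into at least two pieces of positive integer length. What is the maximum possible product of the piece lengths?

108

Fill m[k] for k=2..13: at each k try every first piece i and multiply by the better of (k−i) uncut or m[k−i].
m[2] = 1·max(1,0) = 1·1 = 1
m[3] = 1·max(2,1) = 1·2 = 2
m[4] = 2·max(2,1) = 2·2 = 4
m[5] = 2·max(3,2) = 2·3 = 6
m[6] = 3·max(3,2) = 3·3 = 9
m[7] = 2·max(5,6) = 2·6 = 12
m[8] = 2·max(6,9) = 2·9 = 18
m[9] = 3·max(6,9) = 3·9 = 27
m[10] = 2·max(8,18) = 2·18 = 36
m[11] = 2·max(9,27) = 2·27 = 54
m[12] = 3·max(9,27) = 3·27 = 81
m[13] = 2·max(11,54) = 2·54 = 108
One optimal split: 3 + 3 + 3 + 2 + 2; product 3·3·3·2·2 = 108.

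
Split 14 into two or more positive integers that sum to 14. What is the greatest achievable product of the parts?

Define g[k] = max over 1≤i<k of i · max(k−i, g[k−i]); the inner max lets the remainder stay uncut if that's better.
Small cases: g[2]=1, g[3]=2, g[4]=4, g[5]=6, g[6]=9.
g[7] = 2·max(5,6) = 2·6 = 12
g[8] = 2·max(6,9) = 2·9 = 18
g[9] = 3·max(6,9) = 3·9 = 27
g[10] = 2·max(8,18) = 2·18 = 36
g[11] = 2·max(9,27) = 2·27 = 54
g[12] = 3·max(9,27) = 3·27 = 81
g[13] = 2·max(11,54) = 2·54 = 108
g[14] = 2·max(12,81) = 2·81 = 162
One optimal split: 3 + 3 + 3 + 3 + 2; product 3·3·3·3·2 = 162.

162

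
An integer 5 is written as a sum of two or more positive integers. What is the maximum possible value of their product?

6

Define P[k] = max over 1≤i<k of i · max(k−i, P[k−i]); the inner max lets the remainder stay uncut if that's better.
P[2] = 1×max(1,0) = 1×1 = 1
P[3] = 1×max(2,1) = 1×2 = 2
P[4] = 2×max(2,1) = 2×2 = 4
P[5] = 2×max(3,2) = 2×3 = 6
One optimal split: 3 + 2; product 3×2 = 6.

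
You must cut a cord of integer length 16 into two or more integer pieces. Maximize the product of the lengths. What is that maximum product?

Fill m[k] for k=2..16: at each k try every first piece i and multiply by the better of (k−i) uncut or m[k−i].
m[2] = 1*max(1,0) = 1*1 = 1
m[3] = max(1*2, 2*1) = 2
m[4] = max(1*3, 2*2, 3*1) = 4
m[5] = max(1*4, 2*3, 3*2, 4*1) = 6
m[6] = max(1*6, 2*4, 3*3, 4*2, 5*1) = 9
m[7] = max(1*9, 2*6, 3*4, 4*3, 5*2, 6*1) = 12
m[8] = max(1*12, 2*9, 3*6, …, 6*2, 7*1) = 18
m[9] = max(1*18, 2*12, 3*9, …, 7*2, 8*1) = 27
m[10] = max(1*27, 2*18, 3*12, …, 8*2, 9*1) = 36
m[11] = max(1*36, 2*27, 3*18, …, 9*2, 10*1) = 54
m[12] = max(1*54, 2*36, 3*27, …, 10*2, 11*1) = 81
m[13] = max(1*81, 2*54, 3*36, …, 11*2, 12*1) = 108
m[14] = max(1*108, 2*81, 3*54, …, 12*2, 13*1) = 162
m[15] = max(1*162, 2*108, 3*81, …, 13*2, 14*1) = 243
m[16] = max(1*243, 2*162, 3*108, …, 14*2, 15*1) = 324
One optimal split: 3 + 3 + 3 + 3 + 2 + 2; product 3*3*3*3*2*2 = 324.

324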